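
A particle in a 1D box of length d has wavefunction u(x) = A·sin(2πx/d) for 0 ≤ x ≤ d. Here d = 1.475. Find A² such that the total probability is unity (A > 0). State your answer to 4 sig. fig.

A^2 ≈ 1.356

Normalization requires ∫|u|² dx = 1, integrated from 0 to d.
With ∫₀^d sin²(nπx/d) dx = d/2, the integral (without the A² prefactor) comes out to d/2.
So A² = (d/2)^(−1).
Plugging in d = 1.475 yields A = 1.1644.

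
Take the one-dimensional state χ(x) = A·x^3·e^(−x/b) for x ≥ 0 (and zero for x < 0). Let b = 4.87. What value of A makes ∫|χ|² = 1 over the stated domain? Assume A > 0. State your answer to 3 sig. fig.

A ≈ 0.00165

Normalization requires ∫|χ|² dx = 1, integrated from 0 to ∞.
Carrying out the integral gives A² · 45·b^7/8.
Hence A² = 1/[45·b^7/8].
With b = 4.87: A² = 0.000002736 and A = 0.001654.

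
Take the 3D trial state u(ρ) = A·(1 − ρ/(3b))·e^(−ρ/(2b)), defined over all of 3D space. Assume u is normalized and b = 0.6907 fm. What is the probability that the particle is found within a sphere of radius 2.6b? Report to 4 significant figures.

P ≈ 0.3510

With dV = 4πρ²dρ, the probability is ∫|u|² dV over ρ ≤ 2.6b.
A² is fixed by ∫₀^∞ 4πρ²|u|² dρ = 1, i.e. A² = (8·π·b^3/3)^(−1).
Substituting t = ρ/b, A², 4π and the length scale all cancel in the ratio: P = ∫_{0}^{2.6} t^2·(1 - t/3)^2·e^(-t) dt / ∫_{0}^{∞} t^2·(1 - t/3)^2·e^(-t) dt.
With ∫ t^2·(1 - t/3)^2·e^(-t) dt = (-t^4 + 2·t^3 - 3·t^2 - 6·t - 6)·e^(-t)/9 + C, the region integral is ≈ 0.234018 and the full one is 2/3.
Taking the ratio yields P = 0.35103.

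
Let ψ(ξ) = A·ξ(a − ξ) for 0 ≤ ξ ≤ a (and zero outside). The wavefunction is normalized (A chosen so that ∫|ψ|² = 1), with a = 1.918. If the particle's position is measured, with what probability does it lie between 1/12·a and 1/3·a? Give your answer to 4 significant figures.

The probability is P = ∫ |ψ|² dξ over [1/12·a, 1/3·a].
With A² fixed by ∫|ψ|² = 1, i.e. A² = (a^5/30)^(−1), substitute and integrate.
In terms of u = ξ/a (A² and the length scale cancel between numerator and denominator), P = [∫_{1/12}^{1/3} u^2·(1 - u)^2 du] / [∫_{0}^{1} u^2·(1 - u)^2 du].
Using ∫ u^2·(1 - u)^2 du = u^3·(6·u^2 - 15·u + 10)/30, the numerator is ≈ 0.00682629 and the denominator is 1/30.
Evaluating gives P = 0.20479.

P ≈ 0.2048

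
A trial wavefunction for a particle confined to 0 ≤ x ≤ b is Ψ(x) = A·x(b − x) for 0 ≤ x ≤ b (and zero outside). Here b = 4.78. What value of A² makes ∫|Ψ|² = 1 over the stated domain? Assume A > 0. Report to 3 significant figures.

A^2 ≈ 0.0120

We need A² ∫|f|² dx = 1, taking the integral from 0 to b.
Expanding the polynomial and integrating term by term, the integral (without the A² prefactor) comes out to b^5/30.
Setting this equal to 1 gives A² = 1/(b^5/30).
With b = 4.78: A² = 0.01202 and A = 0.1096.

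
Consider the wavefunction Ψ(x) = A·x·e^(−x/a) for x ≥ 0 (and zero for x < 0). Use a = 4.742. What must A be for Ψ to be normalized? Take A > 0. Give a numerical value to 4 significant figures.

We need A² ∫|f|² dx = 1, taking the integral from 0 to ∞.
With ∫₀^∞ x^2 e^(−αx) dx = 2!/α^3, carrying out the integral gives A² · a^3/4.
Plugging in a = 4.742 yields A = 0.19368.

A ≈ 0.1937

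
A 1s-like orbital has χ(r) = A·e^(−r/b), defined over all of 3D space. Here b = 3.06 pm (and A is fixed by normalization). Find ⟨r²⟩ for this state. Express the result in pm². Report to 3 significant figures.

⟨r^2⟩ ≈ 28.1 pm^2

By definition ⟨r²⟩ = ∫ r^2 |χ(r)|² 4πr² dr.
The ratio of the moment integral to the normalization integral gives ⟨r²⟩ = 3·b^2.
Putting b = 3.06 gives 28.09.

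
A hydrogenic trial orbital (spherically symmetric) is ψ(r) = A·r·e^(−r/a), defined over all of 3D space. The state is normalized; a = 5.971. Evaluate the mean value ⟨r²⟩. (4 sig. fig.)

The expectation value is the |ψ|²-weighted average of r^2: ∫ r^2|ψ|² 4πr² dr.
Recall ∫₀^∞ r^m e^(−r/β) dr = m!·β^(m+1), the ratio of the moment integral to the normalization integral gives ⟨r²⟩ = 15·a^2/2.
Putting a = 5.971 gives 267.40.

⟨r^2⟩ ≈ 267.4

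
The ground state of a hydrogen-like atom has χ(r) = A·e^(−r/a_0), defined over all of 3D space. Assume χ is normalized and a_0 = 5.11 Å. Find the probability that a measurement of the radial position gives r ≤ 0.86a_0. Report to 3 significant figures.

P ≈ 0.248

With dV = 4πr²dr, the probability is ∫|χ|² dV over r ≤ 0.86a_0.
A² is fixed by ∫₀^∞ 4πr²|χ|² dr = 1, i.e. A² = (π·a_0^3)^(−1).
Substituting u = r/a_0, A², 4π and the length scale all cancel in the ratio: P = ∫_{0}^{0.86} u^2·e^(-2·u) du / ∫_{0}^{∞} u^2·e^(-2·u) du.
With ∫ u^2·e^(-2·u) du = -(2·u^2 + 2·u + 1)·e^(-2·u)/4 + C, the region integral is 1/4 - 5249·e^(-43/25)/5000 and the full one is 1/4.
The region integral divided by the full integral gives P = 0.2481.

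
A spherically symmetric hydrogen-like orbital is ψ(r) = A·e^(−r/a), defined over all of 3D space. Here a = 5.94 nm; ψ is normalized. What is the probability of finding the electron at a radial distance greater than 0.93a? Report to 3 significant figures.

P = ∫ |ψ|² 4πr² dr over r > 0.93a.
Normalization gives A² = 1/(π·a^3).
Let u = r/a; then A², 4π and the length scale all cancel, so P = ∫_{0.93}^{∞} u^2·e^(-2·u) du ÷ ∫_{0}^{∞} u^2·e^(-2·u) du.
An antiderivative of u^2·e^(-2·u) is -(2·u^2 + 2·u + 1)·e^(-2·u)/4; evaluating from 0.93 to ∞ gives ≈ 0.17863, while the full integral is 1/4.
Taking the ratio yields P = 0.7145.

P ≈ 0.715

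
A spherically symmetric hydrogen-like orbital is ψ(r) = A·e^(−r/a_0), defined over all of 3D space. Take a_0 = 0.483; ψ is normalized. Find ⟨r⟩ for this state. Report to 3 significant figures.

⟨r⟩ ≈ 0.725

The expectation value is the |ψ|²-weighted average of r: ∫ r|ψ|² 4πr² dr.
Evaluating both integrals, ⟨r⟩ = 3·a_0/2.
With a_0 = 0.483, ⟨r⟩ = 0.7245.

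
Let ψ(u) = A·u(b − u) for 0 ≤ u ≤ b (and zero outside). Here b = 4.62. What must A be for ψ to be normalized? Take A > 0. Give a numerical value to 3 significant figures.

A ≈ 0.119

Require ∫ |ψ|² du = 1 over the whole domain.
Expanding the polynomial and integrating term by term, with ψ = A·u(b − u), the integral evaluates to A²·[b^5/30].
Hence A² = 1/[b^5/30].
Plugging in b = 4.62 yields A = 0.1194.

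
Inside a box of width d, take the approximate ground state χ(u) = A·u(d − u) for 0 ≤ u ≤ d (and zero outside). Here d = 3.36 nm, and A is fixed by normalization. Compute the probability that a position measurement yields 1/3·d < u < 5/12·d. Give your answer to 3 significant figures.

The probability is P = ∫ |χ|² du over [1/3·d, 5/12·d].
With A² fixed by ∫|χ|² = 1, i.e. A² = (d^5/30)^(−1), substitute and integrate.
In terms of t = u/d (A² and the length scale cancel between numerator and denominator), P = [∫_{1/3}^{5/12} t^2·(1 - t)^2 dt] / [∫_{0}^{1} t^2·(1 - t)^2 dt].
Using ∫ t^2·(1 - t)^2 dt = t^3·(6·t^2 - 15·t + 10)/30, the numerator is ≈ 0.0045581 and the denominator is 1/30.
Taking the ratio, P = 0.1367.

P ≈ 0.137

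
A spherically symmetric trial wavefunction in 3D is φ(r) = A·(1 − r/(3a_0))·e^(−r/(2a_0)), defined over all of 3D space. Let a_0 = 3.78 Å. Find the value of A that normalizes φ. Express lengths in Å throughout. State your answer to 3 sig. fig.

A ≈ 0.0470 Å^(-3/2)

The normalization condition is ∫|φ|² 4πr² dr = 1 from 0 to ∞.
With ∫₀^∞ r^4 e^(−αr) dr = 4!/α^5, ∫|φ|² 4πr² dr = A²·(8·π·a_0^3/3).
Setting this equal to 1 gives A² = 1/(8·π·a_0^3/3).
Substituting a_0 = 3.78 gives A² = 0.002210, so A = 0.04701.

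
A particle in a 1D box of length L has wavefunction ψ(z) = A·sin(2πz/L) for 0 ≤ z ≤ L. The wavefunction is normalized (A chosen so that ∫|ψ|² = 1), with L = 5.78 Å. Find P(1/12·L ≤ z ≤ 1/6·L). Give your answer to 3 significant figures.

P ≈ 0.0833

The probability is P = ∫ |ψ|² dz over [1/12·L, 1/6·L].
Since A² = 1/(L/2), this is the region integral divided by the full normalization integral.
Substituting u = z/L, A² and the length scale cancel in the ratio: P = ∫_{1/12}^{1/6} sin(2·π·u)^2 du / ∫_{0}^{1} sin(2·π·u)^2 du.
Using ∫ sin(2·π·u)^2 du = u/2 - sin(4·π·u)/(8·π), the numerator is 1/24 and the denominator is 1/2.
The result is P = 1/12.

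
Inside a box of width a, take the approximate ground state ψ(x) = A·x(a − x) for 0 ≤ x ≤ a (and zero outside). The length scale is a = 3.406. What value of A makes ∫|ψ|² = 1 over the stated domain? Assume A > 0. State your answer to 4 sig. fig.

Normalization requires ∫|ψ|² dx = 1, integrated from 0 to a.
Expanding the polynomial and integrating term by term, ∫|ψ|² dx = A²·(a^5/30).
Substituting a = 3.406 gives A² = 0.065448, so A = 0.25583.

A ≈ 0.2558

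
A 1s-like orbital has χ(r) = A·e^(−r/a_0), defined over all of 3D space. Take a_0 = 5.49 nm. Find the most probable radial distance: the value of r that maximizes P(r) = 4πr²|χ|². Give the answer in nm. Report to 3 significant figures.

Differentiate P(r) = 4πr²|χ|² with respect to r and set to zero.
Solving yields r = a_0.
With a_0 = 5.49, the most probable radial distance is 5.490 nm.

r ≈ 5.49 nm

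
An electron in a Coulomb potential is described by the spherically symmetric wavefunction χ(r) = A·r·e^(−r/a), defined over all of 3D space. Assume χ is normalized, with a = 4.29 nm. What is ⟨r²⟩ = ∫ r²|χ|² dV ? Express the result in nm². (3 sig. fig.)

The expectation value is the |χ|²-weighted average of r^2: ∫ r^2|χ|² 4πr² dr.
Evaluating both integrals, ⟨r²⟩ = 15·a^2/2.
Putting a = 4.29 gives 138.0.

⟨r^2⟩ ≈ 138 nm^2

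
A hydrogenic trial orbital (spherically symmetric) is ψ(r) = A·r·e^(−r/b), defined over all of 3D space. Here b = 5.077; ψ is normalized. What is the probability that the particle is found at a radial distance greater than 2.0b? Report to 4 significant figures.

P ≈ 0.6288

With dV = 4πr²dr, the probability is ∫|ψ|² dV over r > 2.0b.
A² is fixed by ∫₀^∞ 4πr²|ψ|² dr = 1, i.e. A² = (3·π·b^5)^(−1).
In terms of u = r/b (A², 4π and the length scale all cancel between numerator and denominator), P = [∫_{2.0}^{∞} u^4·e^(-2·u) du] / [∫_{0}^{∞} u^4·e^(-2·u) du].
Using ∫ u^4·e^(-2·u) du = -(u^4/2 + u^3 + 3·u^2/2 + 3·u/2 + 3/4)·e^(-2·u), the numerator is 103·e^(-4)/4 and the denominator is 3/4.
The region integral divided by the full integral gives P = 0.62884.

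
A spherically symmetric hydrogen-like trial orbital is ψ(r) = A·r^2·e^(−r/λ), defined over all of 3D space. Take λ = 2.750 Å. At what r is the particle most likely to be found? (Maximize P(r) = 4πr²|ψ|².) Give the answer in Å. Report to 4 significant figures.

The maximum of P(r) = 4πr²|ψ|² occurs where its derivative vanishes.
This gives r = 3·λ.
With λ = 2.750, the most probable radial distance is 8.2500 Å.

r ≈ 8.250 Å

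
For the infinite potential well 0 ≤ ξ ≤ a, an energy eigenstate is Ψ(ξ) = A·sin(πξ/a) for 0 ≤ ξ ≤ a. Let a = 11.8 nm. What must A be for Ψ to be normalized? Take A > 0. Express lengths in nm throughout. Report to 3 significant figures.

A ≈ 0.412 nm^(-1/2)

The normalization condition is ∫|Ψ|² dξ = 1 from 0 to a.
The integral (without the A² prefactor) comes out to a/2.
Substituting a = 11.8 gives A² = 0.1695, so A = 0.4117.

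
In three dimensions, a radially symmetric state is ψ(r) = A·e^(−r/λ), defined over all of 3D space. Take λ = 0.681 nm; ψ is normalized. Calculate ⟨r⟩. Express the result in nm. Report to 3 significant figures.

⟨r⟩ = ∫ r |ψ|² 4πr² dr over the full domain.
Evaluating both integrals, ⟨r⟩ = 3·λ/2.
Putting λ = 0.681 gives 1.022.

⟨r⟩ ≈ 1.02 nm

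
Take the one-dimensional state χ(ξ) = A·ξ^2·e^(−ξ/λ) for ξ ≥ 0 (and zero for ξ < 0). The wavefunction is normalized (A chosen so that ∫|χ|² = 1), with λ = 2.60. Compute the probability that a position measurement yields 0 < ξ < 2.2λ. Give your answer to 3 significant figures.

The probability is P = ∫ |χ|² dξ over [0, 2.2λ].
Since A² = 1/(3·λ^5/4), this is the region integral divided by the full normalization integral.
In terms of u = ξ/λ (A² and the length scale cancel between numerator and denominator), P = [∫_{0}^{2.2} u^4·e^(-2·u) du] / [∫_{0}^{∞} u^4·e^(-2·u) du].
Using ∫ u^4·e^(-2·u) du = -(u^4/2 + u^3 + 3·u^2/2 + 3·u/2 + 3/4)·e^(-2·u), the numerator is ≈ 0.33661 and the denominator is 3/4.
The result is P = 0.4488.

P ≈ 0.449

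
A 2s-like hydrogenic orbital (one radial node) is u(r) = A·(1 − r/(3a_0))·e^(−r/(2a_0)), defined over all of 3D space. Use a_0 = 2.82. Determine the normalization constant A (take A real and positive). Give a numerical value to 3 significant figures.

A ≈ 0.0730

The normalization condition is ∫|u|² 4πr² dr = 1 from 0 to ∞.
The angular integral contributes 4π, leaving ∫₀^∞ r²|u|² dr.
Using ∫₀^∞ rⁿ e^(−αr) dr = n!/αⁿ⁺¹, carrying out the integral gives A² · 8·π·a_0^3/3.
Hence A² = 1/[8·π·a_0^3/3].
With a_0 = 2.82: A² = 0.005323 and A = 0.07296.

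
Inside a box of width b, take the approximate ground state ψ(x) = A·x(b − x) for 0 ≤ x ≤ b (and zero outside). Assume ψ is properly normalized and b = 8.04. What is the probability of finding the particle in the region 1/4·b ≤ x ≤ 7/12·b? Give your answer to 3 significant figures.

|ψ|² is the probability density, so P = ∫_{1/4·b}^{7/12·b} |ψ|² dx.
The normalization integral ∫|ψ|²dx over the whole domain equals b^5/30·A², and A² cancels in the ratio.
Let u = x/b; then A² and the length scale cancel, so P = ∫_{1/4}^{7/12} u^2·(1 - u)^2 du ÷ ∫_{0}^{1} u^2·(1 - u)^2 du.
With ∫ u^2·(1 - u)^2 du = u^3·(6·u^2 - 15·u + 10)/30 + C, the region integral is ≈ 0.018329 and the full one is 1/30.
This works out to P = 0.5499.

P ≈ 0.550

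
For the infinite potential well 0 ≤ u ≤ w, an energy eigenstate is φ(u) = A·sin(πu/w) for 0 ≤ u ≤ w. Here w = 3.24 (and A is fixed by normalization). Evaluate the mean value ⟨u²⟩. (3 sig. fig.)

⟨u^2⟩ ≈ 2.97

⟨u²⟩ = ∫ u^2 |φ|² du over the full domain.
With ∫₀^w sin²(nπu/w) du = w/2, the ratio of the moment integral to the normalization integral gives ⟨u²⟩ = -w^2/(2·π^2) + w^2/3.
Putting w = 3.24 gives 2.967.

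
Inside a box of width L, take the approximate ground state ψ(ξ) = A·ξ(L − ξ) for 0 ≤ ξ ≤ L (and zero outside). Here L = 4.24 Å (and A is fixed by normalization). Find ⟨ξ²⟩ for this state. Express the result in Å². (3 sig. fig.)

⟨ξ^2⟩ ≈ 5.14 Å^2

The expectation value is the |ψ|²-weighted average of ξ^2: ∫ ξ^2|ψ|² dξ.
The ratio of the moment integral to the normalization integral gives ⟨ξ²⟩ = 2·L^2/7.
Putting L = 4.24 gives 5.136.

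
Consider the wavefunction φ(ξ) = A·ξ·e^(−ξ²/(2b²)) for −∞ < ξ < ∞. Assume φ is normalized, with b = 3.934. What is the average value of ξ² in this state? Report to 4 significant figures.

By definition ⟨ξ²⟩ = ∫ ξ^2 |φ(ξ)|² dξ.
Since the A² factors cancel between numerator and denominator, ⟨ξ²⟩ = 3·b^2/2.
With b = 3.934, ⟨ξ^2⟩ = 23.215.

⟨ξ^2⟩ ≈ 23.21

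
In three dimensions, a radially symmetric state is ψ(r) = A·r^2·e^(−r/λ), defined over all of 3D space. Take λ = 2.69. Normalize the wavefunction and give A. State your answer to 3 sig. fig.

A ≈ 0.00373

We need A² ∫|f|² 4πr² dr = 1, taking the integral from 0 to ∞.
The integral (without the A² prefactor) comes out to 45·π·λ^7/2.
Setting this equal to 1 gives A² = 1/(45·π·λ^7/2).
Plugging in λ = 2.69 yields A = 0.003726.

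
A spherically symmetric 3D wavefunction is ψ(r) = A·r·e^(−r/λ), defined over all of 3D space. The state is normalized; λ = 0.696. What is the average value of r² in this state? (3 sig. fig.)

By definition ⟨r²⟩ = ∫ r^2 |ψ(r)|² 4πr² dr.
Since the A² factors cancel between numerator and denominator, ⟨r²⟩ = 15·λ^2/2.
With λ = 0.696, ⟨r^2⟩ = 3.633.

⟨r^2⟩ ≈ 3.63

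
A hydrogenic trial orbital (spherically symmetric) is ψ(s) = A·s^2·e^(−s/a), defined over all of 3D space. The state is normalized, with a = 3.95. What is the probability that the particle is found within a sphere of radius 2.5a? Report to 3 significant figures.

P ≈ 0.238

P = ∫ |ψ|² 4πs² ds over s ≤ 2.5a.
The full normalization integral is A²·[45·π·a^7/2] = 1, fixing A².
Substituting u = s/a, A², 4π and the length scale all cancel in the ratio: P = ∫_{0}^{2.5} u^6·e^(-2·u) du / ∫_{0}^{∞} u^6·e^(-2·u) du.
An antiderivative of u^6·e^(-2·u) is -(4·u^6 + 12·u^5 + 30·u^4 + 60·u^3 + 90·u^2 + 90·u + 45)·e^(-2·u)/8; evaluating from 0 to 2.5 gives ≈ 1.3377, while the full integral is 45/8.
This evaluates to P = 0.2378.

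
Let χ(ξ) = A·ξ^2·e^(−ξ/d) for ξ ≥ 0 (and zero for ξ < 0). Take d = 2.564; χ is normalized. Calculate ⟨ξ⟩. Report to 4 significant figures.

⟨ξ⟩ ≈ 6.410

The expectation value is the |χ|²-weighted average of ξ: ∫ ξ|χ|² dξ.
Since the A² factors cancel between numerator and denominator, ⟨ξ⟩ = 5·d/2.
Putting d = 2.564 gives 6.4100.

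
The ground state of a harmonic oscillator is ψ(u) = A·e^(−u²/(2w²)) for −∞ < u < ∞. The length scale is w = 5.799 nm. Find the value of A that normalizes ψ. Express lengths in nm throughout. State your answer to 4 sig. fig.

Require ∫ |ψ|² du = 1 over the whole domain.
With ∫_{−∞}^{∞} u^(2m) e^(−αu²) du = (2m−1)!!·√π / (2^m α^(m+1/2)), carrying out the integral gives A² · √(π)·w.
Plugging in w = 5.799 yields A = 0.31191.

A ≈ 0.3119 nm^(-1/2)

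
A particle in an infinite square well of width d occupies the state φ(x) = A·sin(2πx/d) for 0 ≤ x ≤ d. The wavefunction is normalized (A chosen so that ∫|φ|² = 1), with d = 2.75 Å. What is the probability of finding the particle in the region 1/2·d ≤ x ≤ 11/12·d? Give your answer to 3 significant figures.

|φ|² is the probability density, so P = ∫_{1/2·d}^{11/12·d} |φ|² dx.
With A² fixed by ∫|φ|² = 1, i.e. A² = (d/2)^(−1), substitute and integrate.
Substituting u = x/d, A² and the length scale cancel in the ratio: P = ∫_{1/2}^{11/12} sin(2·π·u)^2 du / ∫_{0}^{1} sin(2·π·u)^2 du.
With ∫ sin(2·π·u)^2 du = u/2 - sin(4·π·u)/(8·π) + C, the region integral is √(3)/(16·π) + 5/24 and the full one is 1/2.
Taking the ratio, P = √(3)/(8·π) + 5/12.

P ≈ 0.486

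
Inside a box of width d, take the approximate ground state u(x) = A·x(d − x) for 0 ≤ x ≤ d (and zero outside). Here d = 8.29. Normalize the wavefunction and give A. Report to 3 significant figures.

A ≈ 0.0277

Normalization requires ∫|u|² dx = 1, integrated from 0 to d.
Expanding the polynomial and integrating term by term, carrying out the integral gives A² · d^5/30.
Setting this equal to 1 gives A² = 1/(d^5/30).
Substituting d = 8.29 gives A² = 0.0007662, so A = 0.02768.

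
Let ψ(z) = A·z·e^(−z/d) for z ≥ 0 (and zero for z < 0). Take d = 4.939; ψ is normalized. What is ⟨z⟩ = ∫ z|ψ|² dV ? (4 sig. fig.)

⟨z⟩ = ∫ z |ψ|² dz over the full domain.
Since the A² factors cancel between numerator and denominator, ⟨z⟩ = 3·d/2.
With d = 4.939, ⟨z⟩ = 7.4085.

⟨z⟩ ≈ 7.409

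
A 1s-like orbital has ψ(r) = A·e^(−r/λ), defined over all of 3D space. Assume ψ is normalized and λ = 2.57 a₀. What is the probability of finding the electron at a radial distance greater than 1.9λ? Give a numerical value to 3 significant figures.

Integrate the radial probability density 4πr²|ψ|² over r > 1.9λ.
The full normalization integral is A²·[π·λ^3] = 1, fixing A².
In terms of u = r/λ (A², 4π and the length scale all cancel between numerator and denominator), P = [∫_{1.9}^{∞} u^2·e^(-2·u) du] / [∫_{0}^{∞} u^2·e^(-2·u) du].
With ∫ u^2·e^(-2·u) du = -(2·u^2 + 2·u + 1)·e^(-2·u)/4 + C, the region integral is 601·e^(-19/5)/200 and the full one is 1/4.
The region integral divided by the full integral gives P = 0.2689.

P ≈ 0.269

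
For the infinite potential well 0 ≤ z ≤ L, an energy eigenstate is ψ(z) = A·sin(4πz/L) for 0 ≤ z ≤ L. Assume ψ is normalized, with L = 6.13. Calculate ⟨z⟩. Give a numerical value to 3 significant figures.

⟨z⟩ ≈ 3.07

⟨z⟩ = ∫ z |ψ|² dz over the full domain.
With ∫₀^L sin²(nπz/L) dz = L/2, since the A² factors cancel between numerator and denominator, ⟨z⟩ = L/2.
With L = 6.13, ⟨z⟩ = 3.065.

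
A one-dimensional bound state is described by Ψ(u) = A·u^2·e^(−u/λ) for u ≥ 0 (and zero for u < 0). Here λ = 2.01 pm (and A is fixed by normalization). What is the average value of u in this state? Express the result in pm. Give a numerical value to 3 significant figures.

⟨u⟩ ≈ 5.03 pm

⟨u⟩ = ∫ u |Ψ|² du over the full domain.
Recall ∫₀^∞ u^m e^(−u/β) du = m!·β^(m+1), the ratio of the moment integral to the normalization integral gives ⟨u⟩ = 5·λ/2.
With λ = 2.01, ⟨u⟩ = 5.025.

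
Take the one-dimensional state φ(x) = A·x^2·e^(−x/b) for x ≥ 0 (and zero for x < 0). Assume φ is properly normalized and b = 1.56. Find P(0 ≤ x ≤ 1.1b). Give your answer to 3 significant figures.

P = ∫_{0}^{1.1b} |φ(x)|² dx.
With A² fixed by ∫|φ|² = 1, i.e. A² = (3·b^5/4)^(−1), substitute and integrate.
Let u = x/b; then A² and the length scale cancel, so P = ∫_{0}^{1.1} u^4·e^(-2·u) du ÷ ∫_{0}^{∞} u^4·e^(-2·u) du.
With ∫ u^4·e^(-2·u) du = -(u^4/2 + u^3 + 3·u^2/2 + 3·u/2 + 3/4)·e^(-2·u) + C, the region integral is ≈ 0.054372 and the full one is 3/4.
Taking the ratio, P = 0.07250.

P ≈ 0.0725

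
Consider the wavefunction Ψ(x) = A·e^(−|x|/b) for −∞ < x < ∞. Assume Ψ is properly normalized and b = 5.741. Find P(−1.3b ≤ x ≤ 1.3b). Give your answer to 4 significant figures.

P ≈ 0.9257

P = ∫_{−1.3b}^{1.3b} |Ψ(x)|² dx.
With A² fixed by ∫|Ψ|² = 1, i.e. A² = (b)^(−1), substitute and integrate.
By symmetry take twice the x ≥ 0 contribution in numerator and denominator; the 2's cancel. Let u = x/b; then A² and the length scale cancel, so P = ∫_{0}^{1.3} e^(-2·u) du ÷ ∫_{0}^{∞} e^(-2·u) du.
An antiderivative of e^(-2·u) is -e^(-2·u)/2; evaluating from 0 to 1.3 gives 1/2 - e^(-13/5)/2, while the full integral is 1/2.
This works out to P = 0.92573.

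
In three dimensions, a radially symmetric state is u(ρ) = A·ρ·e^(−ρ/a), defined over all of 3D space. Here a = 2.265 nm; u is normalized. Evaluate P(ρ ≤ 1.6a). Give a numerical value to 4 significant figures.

With dV = 4πρ²dρ, the probability is ∫|u|² dV over ρ ≤ 1.6a.
A² is fixed by ∫₀^∞ 4πρ²|u|² dρ = 1, i.e. A² = (3·π·a^5)^(−1).
In terms of t = ρ/a (A², 4π and the length scale all cancel between numerator and denominator), P = [∫_{0}^{1.6} t^4·e^(-2·t) dt] / [∫_{0}^{∞} t^4·e^(-2·t) dt].
Using ∫ t^4·e^(-2·t) dt = -(t^4/2 + t^3 + 3·t^2/2 + 3·t/2 + 3/4)·e^(-2·t), the numerator is ≈ 0.164541 and the denominator is 3/4.
The region integral divided by the full integral gives P = 0.21939.

P ≈ 0.2194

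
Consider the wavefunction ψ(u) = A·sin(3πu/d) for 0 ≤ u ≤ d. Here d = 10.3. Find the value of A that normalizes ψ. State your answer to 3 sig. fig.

A ≈ 0.441

The normalization condition is ∫|ψ|² du = 1 from 0 to d.
The integral (without the A² prefactor) comes out to d/2.
So A² = (d/2)^(−1).
With d = 10.3: A² = 0.1942 and A = 0.4407.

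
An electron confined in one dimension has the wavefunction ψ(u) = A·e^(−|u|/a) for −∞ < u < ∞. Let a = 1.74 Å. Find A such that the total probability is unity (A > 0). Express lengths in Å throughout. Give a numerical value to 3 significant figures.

The normalization condition is ∫|ψ|² du = 1 from −∞ to ∞.
With ∫₀^∞ u^0 e^(−αu) du = 0!/α^1, ∫|ψ|² du = A²·(a).
Setting this equal to 1 gives A² = 1/(a).
Plugging in a = 1.74 yields A = 0.7581.

A ≈ 0.758 Å^(-1/2)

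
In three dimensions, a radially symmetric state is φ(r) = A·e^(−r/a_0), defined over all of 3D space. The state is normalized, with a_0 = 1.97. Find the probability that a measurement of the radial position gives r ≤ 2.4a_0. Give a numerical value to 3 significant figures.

P ≈ 0.857

P = ∫ |φ|² 4πr² dr over r ≤ 2.4a_0.
Normalization gives A² = 1/(π·a_0^3).
Substituting u = r/a_0, A², 4π and the length scale all cancel in the ratio: P = ∫_{0}^{2.4} u^2·e^(-2·u) du / ∫_{0}^{∞} u^2·e^(-2·u) du.
With ∫ u^2·e^(-2·u) du = -(2·u^2 + 2·u + 1)·e^(-2·u)/4 + C, the region integral is 1/4 - 433·e^(-24/5)/100 and the full one is 1/4.
The region integral divided by the full integral gives P = 0.8575.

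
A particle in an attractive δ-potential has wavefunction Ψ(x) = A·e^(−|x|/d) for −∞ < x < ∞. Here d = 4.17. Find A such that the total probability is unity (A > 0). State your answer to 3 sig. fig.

The normalization condition is ∫|Ψ|² dx = 1 from −∞ to ∞.
Using ∫₀^∞ xⁿ e^(−αx) dx = n!/αⁿ⁺¹, the integral (without the A² prefactor) comes out to d.
So A² = (d)^(−1).
Substituting d = 4.17 gives A² = 0.2398, so A = 0.4897.

A ≈ 0.490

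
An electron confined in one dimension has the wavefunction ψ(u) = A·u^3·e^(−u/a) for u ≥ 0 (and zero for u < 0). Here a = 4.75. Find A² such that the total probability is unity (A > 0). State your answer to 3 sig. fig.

Require ∫ |ψ|² du = 1 over the whole domain.
Using ∫₀^∞ uⁿ e^(−αu) du = n!/αⁿ⁺¹, the integral (without the A² prefactor) comes out to 45·a^7/8.
Setting this equal to 1 gives A² = 1/(45·a^7/8).
Plugging in a = 4.75 yields A = 0.001805.

A^2 ≈ 0.00000326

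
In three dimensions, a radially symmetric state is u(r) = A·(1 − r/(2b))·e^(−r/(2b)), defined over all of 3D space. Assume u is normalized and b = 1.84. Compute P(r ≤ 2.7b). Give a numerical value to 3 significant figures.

P ≈ 0.0599

With dV = 4πr²dr, the probability is ∫|u|² dV over r ≤ 2.7b.
Normalization gives A² = 1/(8·π·b^3).
Let t = r/b; then A², 4π and the length scale all cancel, so P = ∫_{0}^{2.7} t^2·(1 - t/2)^2·e^(-t) dt ÷ ∫_{0}^{∞} t^2·(1 - t/2)^2·e^(-t) dt.
Using ∫ t^2·(1 - t/2)^2·e^(-t) dt = -(t^4/4 + t^2 + 2·t + 2)·e^(-t), the numerator is ≈ 0.11986 and the denominator is 2.
This evaluates to P = 0.05993.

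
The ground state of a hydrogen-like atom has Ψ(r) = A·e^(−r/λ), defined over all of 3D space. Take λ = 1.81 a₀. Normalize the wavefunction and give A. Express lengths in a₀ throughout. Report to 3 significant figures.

A ≈ 0.232 a₀^(-3/2)

The normalization condition is ∫|Ψ|² 4πr² dr = 1 from 0 to ∞.
∫|Ψ|² 4πr² dr = A²·(π·λ^3).
Hence A² = 1/[π·λ^3].
With λ = 1.81: A² = 0.05368 and A = 0.2317.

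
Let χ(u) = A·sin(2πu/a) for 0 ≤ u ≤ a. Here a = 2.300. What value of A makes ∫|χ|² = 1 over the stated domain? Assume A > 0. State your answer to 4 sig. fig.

We need A² ∫|f|² du = 1, taking the integral from 0 to a.
With ∫₀^a sin²(nπu/a) du = a/2, ∫|χ|² du = A²·(a/2).
With a = 2.300: A² = 0.86957 and A = 0.93250.

A ≈ 0.9325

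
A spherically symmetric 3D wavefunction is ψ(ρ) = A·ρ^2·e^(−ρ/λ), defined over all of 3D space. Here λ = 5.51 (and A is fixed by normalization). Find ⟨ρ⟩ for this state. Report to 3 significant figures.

By definition ⟨ρ⟩ = ∫ ρ |ψ(ρ)|² 4πρ² dρ.
Recall ∫₀^∞ ρ^m e^(−ρ/β) dρ = m!·β^(m+1), since the A² factors cancel between numerator and denominator, ⟨ρ⟩ = 7·λ/2.
With λ = 5.51, ⟨ρ⟩ = 19.29.

⟨ρ⟩ ≈ 19.3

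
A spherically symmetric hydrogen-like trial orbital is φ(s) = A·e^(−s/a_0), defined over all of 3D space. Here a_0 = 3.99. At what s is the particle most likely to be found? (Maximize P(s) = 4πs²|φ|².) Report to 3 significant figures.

s ≈ 3.99

The maximum of P(s) = 4πs²|φ|² occurs where its derivative vanishes.
This gives s = a_0.
With a_0 = 3.99, the most probable radial distance is 3.990.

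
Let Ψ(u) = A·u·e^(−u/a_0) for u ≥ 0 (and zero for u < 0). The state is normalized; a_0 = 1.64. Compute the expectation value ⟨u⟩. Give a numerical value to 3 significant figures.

The expectation value is the |Ψ|²-weighted average of u: ∫ u|Ψ|² du.
Recall ∫₀^∞ u^m e^(−u/β) du = m!·β^(m+1), since the A² factors cancel between numerator and denominator, ⟨u⟩ = 3·a_0/2.
With a_0 = 1.64, ⟨u⟩ = 2.460.

⟨u⟩ ≈ 2.46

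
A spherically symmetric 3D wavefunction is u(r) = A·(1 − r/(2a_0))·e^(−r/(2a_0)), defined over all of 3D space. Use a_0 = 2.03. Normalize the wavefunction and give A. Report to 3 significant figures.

A ≈ 0.0690

We need A² ∫|f|² 4πr² dr = 1, taking the integral from 0 to ∞.
Carrying out the integral gives A² · 8·π·a_0^3.
Hence A² = 1/[8·π·a_0^3].
With a_0 = 2.03: A² = 0.004756 and A = 0.06897.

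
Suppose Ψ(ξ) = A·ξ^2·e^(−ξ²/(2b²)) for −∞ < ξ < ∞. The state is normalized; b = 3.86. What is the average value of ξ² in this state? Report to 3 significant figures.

The expectation value is the |Ψ|²-weighted average of ξ^2: ∫ ξ^2|Ψ|² dξ.
Using the Gaussian integral ∫_{−∞}^{∞} e^(−αξ²) dξ = √(π/α), since the A² factors cancel between numerator and denominator, ⟨ξ²⟩ = 5·b^2/2.
Putting b = 3.86 gives 37.25.

⟨ξ^2⟩ ≈ 37.2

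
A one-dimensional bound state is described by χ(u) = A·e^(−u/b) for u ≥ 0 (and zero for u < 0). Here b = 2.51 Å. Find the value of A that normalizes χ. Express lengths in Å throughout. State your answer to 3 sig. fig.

A ≈ 0.893 Å^(-1/2)

The normalization condition is ∫|χ|² du = 1 from 0 to ∞.
The integral (without the A² prefactor) comes out to b/2.
With b = 2.51: A² = 0.7968 and A = 0.8926.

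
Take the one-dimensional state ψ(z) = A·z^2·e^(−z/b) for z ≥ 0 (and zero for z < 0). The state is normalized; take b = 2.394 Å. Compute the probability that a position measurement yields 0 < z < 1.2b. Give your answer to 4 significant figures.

P = ∫_{0}^{1.2b} |ψ(z)|² dz.
Since A² = 1/(3·b^5/4), this is the region integral divided by the full normalization integral.
Substituting u = z/b, A² and the length scale cancel in the ratio: P = ∫_{0}^{1.2} u^4·e^(-2·u) du / ∫_{0}^{∞} u^4·e^(-2·u) du.
With ∫ u^4·e^(-2·u) du = -(u^4/2 + u^3 + 3·u^2/2 + 3·u/2 + 3/4)·e^(-2·u) + C, the region integral is ≈ 0.0719014 and the full one is 3/4.
Evaluating gives P = 0.095869.

P ≈ 0.09587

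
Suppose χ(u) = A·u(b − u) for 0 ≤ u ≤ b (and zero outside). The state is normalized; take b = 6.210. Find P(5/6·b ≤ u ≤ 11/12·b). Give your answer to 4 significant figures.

P = ∫_{5/6·b}^{11/12·b} |χ(u)|² du.
Since A² = 1/(b^5/30), this is the region integral divided by the full normalization integral.
Substituting t = u/b, A² and the length scale cancel in the ratio: P = ∫_{5/6}^{11/12} t^2·(1 - t)^2 dt / ∫_{0}^{1} t^2·(1 - t)^2 dt.
Using ∫ t^2·(1 - t)^2 dt = t^3·(6·t^2 - 15·t + 10)/30, the numerator is ≈ 0.00101354 and the denominator is 1/30.
This works out to P = 0.030406.

P ≈ 0.03041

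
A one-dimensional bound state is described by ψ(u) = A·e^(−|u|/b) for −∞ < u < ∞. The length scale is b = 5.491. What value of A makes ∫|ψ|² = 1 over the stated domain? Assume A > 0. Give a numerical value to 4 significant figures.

A ≈ 0.4268

Require ∫ |ψ|² du = 1 over the whole domain.
Carrying out the integral gives A² · b.
Hence A² = 1/[b].
Plugging in b = 5.491 yields A = 0.42675.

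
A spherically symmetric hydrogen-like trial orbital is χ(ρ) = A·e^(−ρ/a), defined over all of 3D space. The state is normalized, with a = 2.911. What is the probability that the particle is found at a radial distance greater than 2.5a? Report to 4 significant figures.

Integrate the radial probability density 4πρ²|χ|² over ρ > 2.5a.
The full normalization integral is A²·[π·a^3] = 1, fixing A².
Substituting u = ρ/a, A², 4π and the length scale all cancel in the ratio: P = ∫_{2.5}^{∞} u^2·e^(-2·u) du / ∫_{0}^{∞} u^2·e^(-2·u) du.
An antiderivative of u^2·e^(-2·u) is -(2·u^2 + 2·u + 1)·e^(-2·u)/4; evaluating from 2.5 to ∞ gives 37·e^(-5)/8, while the full integral is 1/4.
The region integral divided by the full integral gives P = 0.12465.

P ≈ 0.1247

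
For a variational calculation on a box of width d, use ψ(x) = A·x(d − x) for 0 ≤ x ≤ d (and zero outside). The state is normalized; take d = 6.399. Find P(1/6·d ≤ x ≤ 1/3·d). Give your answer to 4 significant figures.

P ≈ 0.1744

The probability is P = ∫ |ψ|² dx over [1/6·d, 1/3·d].
Since A² = 1/(d^5/30), this is the region integral divided by the full normalization integral.
In terms of u = x/d (A² and the length scale cancel between numerator and denominator), P = [∫_{1/6}^{1/3} u^2·(1 - u)^2 du] / [∫_{0}^{1} u^2·(1 - u)^2 du].
An antiderivative of u^2·(1 - u)^2 is u^3·(6·u^2 - 15·u + 10)/30; evaluating from 1/6 to 1/3 gives ≈ 0.00581276, while the full integral is 1/30.
The result is P = 113/648.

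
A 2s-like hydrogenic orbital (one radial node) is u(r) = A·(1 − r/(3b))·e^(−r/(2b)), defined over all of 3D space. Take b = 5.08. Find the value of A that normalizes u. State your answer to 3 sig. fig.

A ≈ 0.0302

The normalization condition is ∫|u|² 4πr² dr = 1 from 0 to ∞.
With ∫₀^∞ r^4 e^(−αr) dr = 4!/α^5, ∫|u|² 4πr² dr = A²·(8·π·b^3/3).
Setting this equal to 1 gives A² = 1/(8·π·b^3/3).
Substituting b = 5.08 gives A² = 0.0009105, so A = 0.03017.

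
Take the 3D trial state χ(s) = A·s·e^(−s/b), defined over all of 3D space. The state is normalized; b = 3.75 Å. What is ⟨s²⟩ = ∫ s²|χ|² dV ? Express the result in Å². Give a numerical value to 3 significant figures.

The expectation value is the |χ|²-weighted average of s^2: ∫ s^2|χ|² 4πs² ds.
With ∫₀^∞ s^6 e^(−αs) ds = 6!/α^7, evaluating both integrals, ⟨s²⟩ = 15·b^2/2.
With b = 3.75, ⟨s^2⟩ = 105.5.

⟨s^2⟩ ≈ 105 Å^2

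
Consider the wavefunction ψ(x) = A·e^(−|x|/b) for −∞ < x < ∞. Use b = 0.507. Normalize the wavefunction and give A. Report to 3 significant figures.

A ≈ 1.40

The normalization condition is ∫|ψ|² dx = 1 from −∞ to ∞.
∫|ψ|² dx = A²·(b).
Plugging in b = 0.507 yields A = 1.404.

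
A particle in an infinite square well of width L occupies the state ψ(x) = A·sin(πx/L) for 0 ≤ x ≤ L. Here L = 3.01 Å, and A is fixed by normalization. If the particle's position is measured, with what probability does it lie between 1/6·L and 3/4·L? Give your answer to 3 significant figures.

P ≈ 0.880

|ψ|² is the probability density, so P = ∫_{1/6·L}^{3/4·L} |ψ|² dx.
Since A² = 1/(L/2), this is the region integral divided by the full normalization integral.
Substituting u = x/L, A² and the length scale cancel in the ratio: P = ∫_{1/6}^{3/4} sin(π·u)^2 du / ∫_{0}^{1} sin(π·u)^2 du.
An antiderivative of sin(π·u)^2 is u/2 - sin(2·π·u)/(4·π); evaluating from 1/6 to 3/4 gives √(3)/(8·π) + 1/(4·π) + 7/24, while the full integral is 1/2.
The result is P = (3·√(3) + 6 + 7·π)/(12·π).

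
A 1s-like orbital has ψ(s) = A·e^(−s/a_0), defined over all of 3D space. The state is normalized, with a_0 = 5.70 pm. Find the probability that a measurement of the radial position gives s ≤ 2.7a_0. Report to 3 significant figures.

Integrate the radial probability density 4πs²|ψ|² over s ≤ 2.7a_0.
A² is fixed by ∫₀^∞ 4πs²|ψ|² ds = 1, i.e. A² = (π·a_0^3)^(−1).
In terms of u = s/a_0 (A², 4π and the length scale all cancel between numerator and denominator), P = [∫_{0}^{2.7} u^2·e^(-2·u) du] / [∫_{0}^{∞} u^2·e^(-2·u) du].
Using ∫ u^2·e^(-2·u) du = -(2·u^2 + 2·u + 1)·e^(-2·u)/4, the numerator is 1/4 - 1049·e^(-27/5)/200 and the denominator is 1/4.
Taking the ratio yields P = 0.9052.

P ≈ 0.905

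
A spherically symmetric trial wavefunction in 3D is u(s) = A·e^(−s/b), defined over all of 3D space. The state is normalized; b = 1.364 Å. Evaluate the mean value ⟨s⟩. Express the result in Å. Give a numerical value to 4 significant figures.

The expectation value is the |u|²-weighted average of s: ∫ s|u|² 4πs² ds.
With ∫₀^∞ s^3 e^(−αs) ds = 3!/α^4, evaluating both integrals, ⟨s⟩ = 3·b/2.
With b = 1.364, ⟨s⟩ = 2.0460.

⟨s⟩ ≈ 2.046 Å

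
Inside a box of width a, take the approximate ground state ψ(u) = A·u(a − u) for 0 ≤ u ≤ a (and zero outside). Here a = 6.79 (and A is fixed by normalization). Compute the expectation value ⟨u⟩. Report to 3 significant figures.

The expectation value is the |ψ|²-weighted average of u: ∫ u|ψ|² du.
Evaluating both integrals, ⟨u⟩ = a/2.
Putting a = 6.79 gives 3.395.

⟨u⟩ ≈ 3.40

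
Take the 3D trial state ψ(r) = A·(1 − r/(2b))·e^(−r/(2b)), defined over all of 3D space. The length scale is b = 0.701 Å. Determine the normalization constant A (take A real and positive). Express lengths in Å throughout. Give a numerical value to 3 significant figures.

We need A² ∫|f|² 4πr² dr = 1, taking the integral from 0 to ∞.
In 3D with spherical symmetry the volume element is 4πr² dr.
With ∫₀^∞ r^4 e^(−αr) dr = 4!/α^5, carrying out the integral gives A² · 8·π·b^3.
Plugging in b = 0.701 yields A = 0.3399.

A ≈ 0.340 Å^(-3/2)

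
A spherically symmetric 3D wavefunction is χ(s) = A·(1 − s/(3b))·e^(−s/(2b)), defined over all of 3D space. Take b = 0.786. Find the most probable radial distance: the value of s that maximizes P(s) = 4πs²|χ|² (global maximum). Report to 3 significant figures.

s ≈ 0.786

Differentiate P(s) = 4πs²|χ|² with respect to s and set to zero.
Solving yields s = b.
With b = 0.786, the most probable radial distance is 0.7860.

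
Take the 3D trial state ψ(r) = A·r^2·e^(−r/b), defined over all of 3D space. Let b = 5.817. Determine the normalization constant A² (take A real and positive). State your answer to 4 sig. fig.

The normalization condition is ∫|ψ|² 4πr² dr = 1 from 0 to ∞.
In 3D with spherical symmetry the volume element is 4πr² dr.
Recall ∫₀^∞ r^m e^(−r/β) dr = m!·β^(m+1), the integral (without the A² prefactor) comes out to 45·π·b^7/2.
Hence A² = 1/[45·π·b^7/2].
Plugging in b = 5.817 yields A = 0.00025055.

A^2 ≈ 6.277E-8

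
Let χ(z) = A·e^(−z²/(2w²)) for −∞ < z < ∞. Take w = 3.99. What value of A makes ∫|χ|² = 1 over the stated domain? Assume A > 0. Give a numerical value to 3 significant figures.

A ≈ 0.376

Normalization requires ∫|χ|² dz = 1, integrated from −∞ to ∞.
The integral (without the A² prefactor) comes out to √(π)·w.
Hence A² = 1/[√(π)·w].
With w = 3.99: A² = 0.1414 and A = 0.3760.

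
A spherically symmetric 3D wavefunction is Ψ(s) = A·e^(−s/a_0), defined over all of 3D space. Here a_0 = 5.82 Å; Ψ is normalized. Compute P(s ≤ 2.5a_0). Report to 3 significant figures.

With dV = 4πs²ds, the probability is ∫|Ψ|² dV over s ≤ 2.5a_0.
The full normalization integral is A²·[π·a_0^3] = 1, fixing A².
In terms of u = s/a_0 (A², 4π and the length scale all cancel between numerator and denominator), P = [∫_{0}^{2.5} u^2·e^(-2·u) du] / [∫_{0}^{∞} u^2·e^(-2·u) du].
An antiderivative of u^2·e^(-2·u) is -(2·u^2 + 2·u + 1)·e^(-2·u)/4; evaluating from 0 to 2.5 gives 1/4 - 37·e^(-5)/8, while the full integral is 1/4.
This evaluates to P = 0.8753.

P ≈ 0.875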